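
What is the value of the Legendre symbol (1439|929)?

1

(1439|929)
  = (510|929)    [1439 ≡ 510 mod 929]
  = (255|929)    [929 ≡ 1 mod 8 ⇒ (2|929) = +1]
  = (929|255)    [QR: 929 ≡ 1 mod 4, sign kept]
  = (164|255)    [929 ≡ 164 mod 255]
  = (41|255)    [255 ≡ 7 mod 8 ⇒ (2|255)^2 = +1]
  = (255|41)    [QR: 41 ≡ 1 mod 4, sign kept]
  = (9|41)    [255 ≡ 9 mod 41]
  = (41|9)    [QR: 9 ≡ 1 mod 4, sign kept]
  = (5|9)    [41 ≡ 5 mod 9]
  = (9|5)    [QR: 5 ≡ 1 mod 4, sign kept]
  = (4|5)    [9 ≡ 4 mod 5]
  = (1|5)    [5 ≡ 5 mod 8 ⇒ (2|5)^2 = +1]
  = 1    [(1|5) = 1]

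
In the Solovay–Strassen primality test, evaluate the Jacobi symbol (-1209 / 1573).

Pull out -1: (-1209 / 1573) = (-1 / 1573)·(1209 / 1573). Since 1573 ≡ 1 (mod 4), (-1 / 1573) = +1. Now have (1209 / 1573).
1209 ≡ 1 (mod 4), so quadratic reciprocity gives (1209 / 1573) = (1573 / 1209). Reduce: 1573 ≡ 364 (mod 1209). Now have (364 / 1209).
Factor out 2: 364 = 2^2·91. Since 1209 ≡ 1 (mod 8), (2 / 1209) = +1, and (2 / 1209)^2 = +1. Now have (91 / 1209).
1209 ≡ 1 (mod 4), so quadratic reciprocity gives (91 / 1209) = (1209 / 91). Reduce: 1209 ≡ 26 (mod 91). Now have (26 / 91).
Factor out 2: 26 = 2·13. Since 91 ≡ 3 (mod 8), (2 / 91) = -1. Now have -(13 / 91).
13 ≡ 1 (mod 4), so quadratic reciprocity gives (13 / 91) = (91 / 13). Reduce: 91 ≡ 0 (mod 13). Now have -(0 / 13).
The numerator is now 0 with denominator 13 > 1: the symbol is 0.

0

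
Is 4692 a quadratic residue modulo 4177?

yes

(4692/4177)
  = (515/4177)    [4692 ≡ 515 mod 4177]
  = (4177/515)    [QR: 4177 ≡ 1 mod 4, sign kept]
  = (57/515)    [4177 ≡ 57 mod 515]
  = (515/57)    [QR: 57 ≡ 1 mod 4, sign kept]
  = (2/57)    [515 ≡ 2 mod 57]
  = (1/57)    [57 ≡ 1 mod 8 ⇒ (2/57) = +1]
  = 1    [(1/57) = 1]
The Legendre symbol is 1, so x^2 ≡ 4692 (mod 4177) has solution.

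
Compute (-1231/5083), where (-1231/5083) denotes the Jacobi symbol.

(-1231/5083)
  = -(1231/5083)    [5083 ≡ 3 mod 4 ⇒ (-1/5083) = -1]
  = (5083/1231)    [QR: both ≡ 3 mod 4, sign flips]
  = (159/1231)    [5083 ≡ 159 mod 1231]
  = -(1231/159)    [QR: both ≡ 3 mod 4, sign flips]
  = -(118/159)    [1231 ≡ 118 mod 159]
  = -(59/159)    [159 ≡ 7 mod 8 ⇒ (2/159) = +1]
  = (159/59)    [QR: both ≡ 3 mod 4, sign flips]
  = (41/59)    [159 ≡ 41 mod 59]
  = (59/41)    [QR: 41 ≡ 1 mod 4, sign kept]
  = (18/41)    [59 ≡ 18 mod 41]
  = (9/41)    [41 ≡ 1 mod 8 ⇒ (2/41) = +1]
  = (41/9)    [QR: 9 ≡ 1 mod 4, sign kept]
  = (5/9)    [41 ≡ 5 mod 9]
  = (9/5)    [QR: 5 ≡ 1 mod 4, sign kept]
  = (4/5)    [9 ≡ 4 mod 5]
  = (1/5)    [5 ≡ 5 mod 8 ⇒ (2/5)^2 = +1]
  = 1    [(1/5) = 1]

1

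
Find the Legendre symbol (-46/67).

1

(-46/67)
  = -(46/67)    [67 ≡ 3 mod 4 ⇒ (-1/67) = -1]
  = (23/67)    [67 ≡ 3 mod 8 ⇒ (2/67) = -1]
  = -(67/23)    [QR: both ≡ 3 mod 4, sign flips]
  = -(21/23)    [67 ≡ 21 mod 23]
  = -(23/21)    [QR: 21 ≡ 1 mod 4, sign kept]
  = -(2/21)    [23 ≡ 2 mod 21]
  = (1/21)    [21 ≡ 5 mod 8 ⇒ (2/21) = -1]
  = 1    [(1/21) = 1]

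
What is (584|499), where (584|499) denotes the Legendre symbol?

-1

(584|499)
  = (85|499)    [584 ≡ 85 mod 499]
  = (499|85)    [QR: 85 ≡ 1 mod 4, sign kept]
  = (74|85)    [499 ≡ 74 mod 85]
  = -(37|85)    [85 ≡ 5 mod 8 ⇒ (2|85) = -1]
  = -(85|37)    [QR: 37 ≡ 1 mod 4, sign kept]
  = -(11|37)    [85 ≡ 11 mod 37]
  = -(37|11)    [QR: 37 ≡ 1 mod 4, sign kept]
  = -(4|11)    [37 ≡ 4 mod 11]
  = -(1|11)    [11 ≡ 3 mod 8 ⇒ (2|11)^2 = +1]
  = -1    [(1|11) = 1]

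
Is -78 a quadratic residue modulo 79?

Pull out -1: (-78/79) = (-1/79)·(78/79). Since 79 ≡ 3 (mod 4), (-1/79) = -1. Now have -(78/79).
Factor out 2: 78 = 2·39. Since 79 ≡ 7 (mod 8), (2/79) = +1. Now have -(39/79).
Both 39 ≡ 3 and 79 ≡ 3 (mod 4), so reciprocity gives (39/79) = -(79/39). Reduce: 79 ≡ 1 (mod 39). Now have (1/39).
(1/39) = 1. Collecting the sign factors: 1.
(-78/79) = 1, and 79 is prime, so -78 is a quadratic residue mod 79.

yes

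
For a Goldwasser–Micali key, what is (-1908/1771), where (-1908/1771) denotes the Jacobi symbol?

Reduce the numerator: -1908 ≡ 1634 (mod 1771), so (-1908/1771) = (1634/1771).
Factor out 2: 1634 = 2·817. Since 1771 ≡ 3 (mod 8), (2/1771) = -1. Now have -(817/1771).
817 ≡ 1 (mod 4), so quadratic reciprocity gives (817/1771) = (1771/817). Reduce: 1771 ≡ 137 (mod 817). Now have -(137/817).
137 ≡ 1 (mod 4), so quadratic reciprocity gives (137/817) = (817/137). Reduce: 817 ≡ 132 (mod 137). Now have -(132/137).
Factor out 2: 132 = 2^2·33. Since 137 ≡ 1 (mod 8), (2/137) = +1, and (2/137)^2 = +1. Now have -(33/137).
33 ≡ 1 (mod 4), so quadratic reciprocity gives (33/137) = (137/33). Reduce: 137 ≡ 5 (mod 33). Now have -(5/33).
5 ≡ 1 (mod 4), so quadratic reciprocity gives (5/33) = (33/5). Reduce: 33 ≡ 3 (mod 5). Now have -(3/5).
5 ≡ 1 (mod 4), so quadratic reciprocity gives (3/5) = (5/3). Reduce: 5 ≡ 2 (mod 3). Now have -(2/3).
Factor out 2: 2 = 2. Since 3 ≡ 3 (mod 8), (2/3) = -1. Now have (1/3).
(1/3) = 1. Collecting the sign factors: 1.

1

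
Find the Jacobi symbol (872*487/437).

By multiplicativity, (872·487/437) = (872/437)·(487/437).
First factor (872/437):
Reduce the numerator: 872 ≡ 435 (mod 437), so (872/437) = (435/437).
437 ≡ 1 (mod 4), so quadratic reciprocity gives (435/437) = (437/435). Reduce: 437 ≡ 2 (mod 435). Now have (2/435).
Factor out 2: 2 = 2. Since 435 ≡ 3 (mod 8), (2/435) = -1. Now have -(1/435).
(1/435) = 1. Collecting the sign factors: -1.
Second factor (487/437):
Reduce the numerator: 487 ≡ 50 (mod 437), so (487/437) = (50/437).
Factor out 2: 50 = 2·25. Since 437 ≡ 5 (mod 8), (2/437) = -1. Now have -(25/437).
25 ≡ 1 (mod 4), so quadratic reciprocity gives (25/437) = (437/25). Reduce: 437 ≡ 12 (mod 25). Now have -(12/25).
Factor out 2: 12 = 2^2·3. Since 25 ≡ 1 (mod 8), (2/25) = +1, and (2/25)^2 = +1. Now have -(3/25).
25 ≡ 1 (mod 4), so quadratic reciprocity gives (3/25) = (25/3). Reduce: 25 ≡ 1 (mod 3). Now have -(1/3).
(1/3) = 1. Collecting the sign factors: -1.
Product: (-1)·(-1) = 1.

1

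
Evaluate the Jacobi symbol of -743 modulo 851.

1

Reduce the numerator: -743 ≡ 108 (mod 851), so (-743/851) = (108/851).
Factor out 2: 108 = 2^2·27. Since 851 ≡ 3 (mod 8), (2/851) = -1, and (2/851)^2 = +1. Now have (27/851).
Both 27 ≡ 3 and 851 ≡ 3 (mod 4), so reciprocity gives (27/851) = -(851/27). Reduce: 851 ≡ 14 (mod 27). Now have -(14/27).
Factor out 2: 14 = 2·7. Since 27 ≡ 3 (mod 8), (2/27) = -1. Now have (7/27).
Both 7 ≡ 3 and 27 ≡ 3 (mod 4), so reciprocity gives (7/27) = -(27/7). Reduce: 27 ≡ 6 (mod 7). Now have -(6/7).
Factor out 2: 6 = 2·3. Since 7 ≡ 7 (mod 8), (2/7) = +1. Now have -(3/7).
Both 3 ≡ 3 and 7 ≡ 3 (mod 4), so reciprocity gives (3/7) = -(7/3). Reduce: 7 ≡ 1 (mod 3). Now have (1/3).
(1/3) = 1. Collecting the sign factors: 1.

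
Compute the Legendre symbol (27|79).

-1

Both 27 ≡ 3 and 79 ≡ 3 (mod 4), so reciprocity gives (27|79) = -(79|27). Reduce: 79 ≡ 25 (mod 27). Now have -(25|27).
25 ≡ 1 (mod 4), so quadratic reciprocity gives (25|27) = (27|25). Reduce: 27 ≡ 2 (mod 25). Now have -(2|25).
Factor out 2: 2 = 2. Since 25 ≡ 1 (mod 8), (2|25) = +1. Now have -(1|25).
(1|25) = 1. Collecting the sign factors: -1.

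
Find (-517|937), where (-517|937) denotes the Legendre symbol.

1

(-517|937)
  = (420|937)    [-517 ≡ 420 mod 937]
  = (105|937)    [937 ≡ 1 mod 8 ⇒ (2|937)^2 = +1]
  = (937|105)    [QR: 105 ≡ 1 mod 4, sign kept]
  = (97|105)    [937 ≡ 97 mod 105]
  = (105|97)    [QR: 97 ≡ 1 mod 4, sign kept]
  = (8|97)    [105 ≡ 8 mod 97]
  = (1|97)    [97 ≡ 1 mod 8 ⇒ (2|97)^3 = +1]
  = 1    [(1|97) = 1]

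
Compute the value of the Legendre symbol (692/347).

Reduce the numerator: 692 ≡ 345 (mod 347), so (692/347) = (345/347).
345 ≡ 1 (mod 4), so quadratic reciprocity gives (345/347) = (347/345). Reduce: 347 ≡ 2 (mod 345). Now have (2/345).
Factor out 2: 2 = 2. Since 345 ≡ 1 (mod 8), (2/345) = +1. Now have (1/345).
(1/345) = 1. Collecting the sign factors: 1.

1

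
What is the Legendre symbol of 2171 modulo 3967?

(2171/3967)
  = -(3967/2171)    [QR: both ≡ 3 mod 4, sign flips]
  = -(1796/2171)    [3967 ≡ 1796 mod 2171]
  = -(449/2171)    [2171 ≡ 3 mod 8 ⇒ (2/2171)^2 = +1]
  = -(2171/449)    [QR: 449 ≡ 1 mod 4, sign kept]
  = -(375/449)    [2171 ≡ 375 mod 449]
  = -(449/375)    [QR: 449 ≡ 1 mod 4, sign kept]
  = -(74/375)    [449 ≡ 74 mod 375]
  = -(37/375)    [375 ≡ 7 mod 8 ⇒ (2/375) = +1]
  = -(375/37)    [QR: 37 ≡ 1 mod 4, sign kept]
  = -(5/37)    [375 ≡ 5 mod 37]
  = -(37/5)    [QR: 5 ≡ 1 mod 4, sign kept]
  = -(2/5)    [37 ≡ 2 mod 5]
  = (1/5)    [5 ≡ 5 mod 8 ⇒ (2/5) = -1]
  = 1    [(1/5) = 1]

1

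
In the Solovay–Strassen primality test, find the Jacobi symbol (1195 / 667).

-1

(1195 / 667)
  = (528 / 667)    [1195 ≡ 528 mod 667]
  = (33 / 667)    [667 ≡ 3 mod 8 ⇒ (2 / 667)^4 = +1]
  = (667 / 33)    [QR: 33 ≡ 1 mod 4, sign kept]
  = (7 / 33)    [667 ≡ 7 mod 33]
  = (33 / 7)    [QR: 33 ≡ 1 mod 4, sign kept]
  = (5 / 7)    [33 ≡ 5 mod 7]
  = (7 / 5)    [QR: 5 ≡ 1 mod 4, sign kept]
  = (2 / 5)    [7 ≡ 2 mod 5]
  = -(1 / 5)    [5 ≡ 5 mod 8 ⇒ (2 / 5) = -1]
  = -1    [(1 / 5) = 1]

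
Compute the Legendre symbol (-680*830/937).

By multiplicativity, (-680·830/937) = (-680/937)·(830/937).
First factor (-680/937):
(-680/937)
  = (257/937)    [-680 ≡ 257 mod 937]
  = (937/257)    [QR: 257 ≡ 1 mod 4, sign kept]
  = (166/257)    [937 ≡ 166 mod 257]
  = (83/257)    [257 ≡ 1 mod 8 ⇒ (2/257) = +1]
  = (257/83)    [QR: 257 ≡ 1 mod 4, sign kept]
  = (8/83)    [257 ≡ 8 mod 83]
  = -(1/83)    [83 ≡ 3 mod 8 ⇒ (2/83)^3 = -1]
  = -1    [(1/83) = 1]
Second factor (830/937):
(830/937)
  = (415/937)    [937 ≡ 1 mod 8 ⇒ (2/937) = +1]
  = (937/415)    [QR: 937 ≡ 1 mod 4, sign kept]
  = (107/415)    [937 ≡ 107 mod 415]
  = -(415/107)    [QR: both ≡ 3 mod 4, sign flips]
  = -(94/107)    [415 ≡ 94 mod 107]
  = (47/107)    [107 ≡ 3 mod 8 ⇒ (2/107) = -1]
  = -(107/47)    [QR: both ≡ 3 mod 4, sign flips]
  = -(13/47)    [107 ≡ 13 mod 47]
  = -(47/13)    [QR: 13 ≡ 1 mod 4, sign kept]
  = -(8/13)    [47 ≡ 8 mod 13]
  = (1/13)    [13 ≡ 5 mod 8 ⇒ (2/13)^3 = -1]
  = 1    [(1/13) = 1]
Product: (-1)·(1) = -1.

-1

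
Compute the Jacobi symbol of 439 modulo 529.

1

529 ≡ 1 (mod 4), so quadratic reciprocity gives (439/529) = (529/439). Reduce: 529 ≡ 90 (mod 439). Now have (90/439).
Factor out 2: 90 = 2·45. Since 439 ≡ 7 (mod 8), (2/439) = +1. Now have (45/439).
45 ≡ 1 (mod 4), so quadratic reciprocity gives (45/439) = (439/45). Reduce: 439 ≡ 34 (mod 45). Now have (34/45).
Factor out 2: 34 = 2·17. Since 45 ≡ 5 (mod 8), (2/45) = -1. Now have -(17/45).
17 ≡ 1 (mod 4), so quadratic reciprocity gives (17/45) = (45/17). Reduce: 45 ≡ 11 (mod 17). Now have -(11/17).
17 ≡ 1 (mod 4), so quadratic reciprocity gives (11/17) = (17/11). Reduce: 17 ≡ 6 (mod 11). Now have -(6/11).
Factor out 2: 6 = 2·3. Since 11 ≡ 3 (mod 8), (2/11) = -1. Now have (3/11).
Both 3 ≡ 3 and 11 ≡ 3 (mod 4), so reciprocity gives (3/11) = -(11/3). Reduce: 11 ≡ 2 (mod 3). Now have -(2/3).
Factor out 2: 2 = 2. Since 3 ≡ 3 (mod 8), (2/3) = -1. Now have (1/3).
(1/3) = 1. Collecting the sign factors: 1.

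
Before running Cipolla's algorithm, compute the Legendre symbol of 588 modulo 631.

(588/631)
  = (147/631)    [631 ≡ 7 mod 8 ⇒ (2/631)^2 = +1]
  = -(631/147)    [QR: both ≡ 3 mod 4, sign flips]
  = -(43/147)    [631 ≡ 43 mod 147]
  = (147/43)    [QR: both ≡ 3 mod 4, sign flips]
  = (18/43)    [147 ≡ 18 mod 43]
  = -(9/43)    [43 ≡ 3 mod 8 ⇒ (2/43) = -1]
  = -(43/9)    [QR: 9 ≡ 1 mod 4, sign kept]
  = -(7/9)    [43 ≡ 7 mod 9]
  = -(9/7)    [QR: 9 ≡ 1 mod 4, sign kept]
  = -(2/7)    [9 ≡ 2 mod 7]
  = -(1/7)    [7 ≡ 7 mod 8 ⇒ (2/7) = +1]
  = -1    [(1/7) = 1]

-1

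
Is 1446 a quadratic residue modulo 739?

(1446/739)
  = (707/739)    [1446 ≡ 707 mod 739]
  = -(739/707)    [QR: both ≡ 3 mod 4, sign flips]
  = -(32/707)    [739 ≡ 32 mod 707]
  = (1/707)    [707 ≡ 3 mod 8 ⇒ (2/707)^5 = -1]
  = 1    [(1/707) = 1]
The Legendre symbol is 1, so x^2 ≡ 1446 (mod 739) has solution.

yes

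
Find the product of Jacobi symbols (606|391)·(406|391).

By multiplicativity, (606·406|391) = (606|391)·(406|391).
First factor (606|391):
(606|391)
  = (215|391)    [606 ≡ 215 mod 391]
  = -(391|215)    [QR: both ≡ 3 mod 4, sign flips]
  = -(176|215)    [391 ≡ 176 mod 215]
  = -(11|215)    [215 ≡ 7 mod 8 ⇒ (2|215)^4 = +1]
  = (215|11)    [QR: both ≡ 3 mod 4, sign flips]
  = (6|11)    [215 ≡ 6 mod 11]
  = -(3|11)    [11 ≡ 3 mod 8 ⇒ (2|11) = -1]
  = (11|3)    [QR: both ≡ 3 mod 4, sign flips]
  = (2|3)    [11 ≡ 2 mod 3]
  = -(1|3)    [3 ≡ 3 mod 8 ⇒ (2|3) = -1]
  = -1    [(1|3) = 1]
Second factor (406|391):
(406|391)
  = (15|391)    [406 ≡ 15 mod 391]
  = -(391|15)    [QR: both ≡ 3 mod 4, sign flips]
  = -(1|15)    [391 ≡ 1 mod 15]
  = -1    [(1|15) = 1]
Product: (-1)·(-1) = 1.

1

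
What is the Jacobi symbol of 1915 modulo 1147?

-1

Reduce the numerator: 1915 ≡ 768 (mod 1147), so (1915/1147) = (768/1147).
Factor out 2: 768 = 2^8·3. Since 1147 ≡ 3 (mod 8), (2/1147) = -1, and (2/1147)^8 = +1. Now have (3/1147).
Both 3 ≡ 3 and 1147 ≡ 3 (mod 4), so reciprocity gives (3/1147) = -(1147/3). Reduce: 1147 ≡ 1 (mod 3). Now have -(1/3).
(1/3) = 1. Collecting the sign factors: -1.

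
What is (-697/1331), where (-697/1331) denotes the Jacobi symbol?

-1

(-697/1331)
  = -(697/1331)    [1331 ≡ 3 mod 4 ⇒ (-1/1331) = -1]
  = -(1331/697)    [QR: 697 ≡ 1 mod 4, sign kept]
  = -(634/697)    [1331 ≡ 634 mod 697]
  = -(317/697)    [697 ≡ 1 mod 8 ⇒ (2/697) = +1]
  = -(697/317)    [QR: 317 ≡ 1 mod 4, sign kept]
  = -(63/317)    [697 ≡ 63 mod 317]
  = -(317/63)    [QR: 317 ≡ 1 mod 4, sign kept]
  = -(2/63)    [317 ≡ 2 mod 63]
  = -(1/63)    [63 ≡ 7 mod 8 ⇒ (2/63) = +1]
  = -1    [(1/63) = 1]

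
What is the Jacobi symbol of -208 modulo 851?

1

Pull out -1: (-208 / 851) = (-1 / 851)·(208 / 851). Since 851 ≡ 3 (mod 4), (-1 / 851) = -1. Now have -(208 / 851).
Factor out 2: 208 = 2^4·13. Since 851 ≡ 3 (mod 8), (2 / 851) = -1, and (2 / 851)^4 = +1. Now have -(13 / 851).
13 ≡ 1 (mod 4), so quadratic reciprocity gives (13 / 851) = (851 / 13). Reduce: 851 ≡ 6 (mod 13). Now have -(6 / 13).
Factor out 2: 6 = 2·3. Since 13 ≡ 5 (mod 8), (2 / 13) = -1. Now have (3 / 13).
13 ≡ 1 (mod 4), so quadratic reciprocity gives (3 / 13) = (13 / 3). Reduce: 13 ≡ 1 (mod 3). Now have (1 / 3).
(1 / 3) = 1. Collecting the sign factors: 1.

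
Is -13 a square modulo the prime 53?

yes

Pull out -1: (-13/53) = (-1/53)·(13/53). Since 53 ≡ 1 (mod 4), (-1/53) = +1. Now have (13/53).
13 ≡ 1 (mod 4), so quadratic reciprocity gives (13/53) = (53/13). Reduce: 53 ≡ 1 (mod 13). Now have (1/13).
(1/13) = 1. Collecting the sign factors: 1.
The Legendre symbol is 1, so x^2 ≡ -13 (mod 53) has solution.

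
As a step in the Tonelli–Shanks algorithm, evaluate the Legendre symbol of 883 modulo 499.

Reduce the numerator: 883 ≡ 384 (mod 499), so (883 / 499) = (384 / 499).
Factor out 2: 384 = 2^7·3. Since 499 ≡ 3 (mod 8), (2 / 499) = -1, and (2 / 499)^7 = -1. Now have -(3 / 499).
Both 3 ≡ 3 and 499 ≡ 3 (mod 4), so reciprocity gives (3 / 499) = -(499 / 3). Reduce: 499 ≡ 1 (mod 3). Now have (1 / 3).
(1 / 3) = 1. Collecting the sign factors: 1.

1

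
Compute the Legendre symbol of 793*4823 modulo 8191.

By multiplicativity, (793·4823/8191) = (793/8191)·(4823/8191).
First factor (793/8191):
793 ≡ 1 (mod 4), so quadratic reciprocity gives (793/8191) = (8191/793). Reduce: 8191 ≡ 261 (mod 793). Now have (261/793).
261 ≡ 1 (mod 4), so quadratic reciprocity gives (261/793) = (793/261). Reduce: 793 ≡ 10 (mod 261). Now have (10/261).
Factor out 2: 10 = 2·5. Since 261 ≡ 5 (mod 8), (2/261) = -1. Now have -(5/261).
5 ≡ 1 (mod 4), so quadratic reciprocity gives (5/261) = (261/5). Reduce: 261 ≡ 1 (mod 5). Now have -(1/5).
(1/5) = 1. Collecting the sign factors: -1.
Second factor (4823/8191):
Both 4823 ≡ 3 and 8191 ≡ 3 (mod 4), so reciprocity gives (4823/8191) = -(8191/4823). Reduce: 8191 ≡ 3368 (mod 4823). Now have -(3368/4823).
Factor out 2: 3368 = 2^3·421. Since 4823 ≡ 7 (mod 8), (2/4823) = +1, and (2/4823)^3 = +1. Now have -(421/4823).
421 ≡ 1 (mod 4), so quadratic reciprocity gives (421/4823) = (4823/421). Reduce: 4823 ≡ 192 (mod 421). Now have -(192/421).
Factor out 2: 192 = 2^6·3. Since 421 ≡ 5 (mod 8), (2/421) = -1, and (2/421)^6 = +1. Now have -(3/421).
421 ≡ 1 (mod 4), so quadratic reciprocity gives (3/421) = (421/3). Reduce: 421 ≡ 1 (mod 3). Now have -(1/3).
(1/3) = 1. Collecting the sign factors: -1.
Product: (-1)·(-1) = 1.

1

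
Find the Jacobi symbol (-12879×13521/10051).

By multiplicativity, (-12879·13521/10051) = (-12879/10051)·(13521/10051).
First factor (-12879/10051):
(-12879/10051)
  = (7223/10051)    [-12879 ≡ 7223 mod 10051]
  = -(10051/7223)    [QR: both ≡ 3 mod 4, sign flips]
  = -(2828/7223)    [10051 ≡ 2828 mod 7223]
  = -(707/7223)    [7223 ≡ 7 mod 8 ⇒ (2/7223)^2 = +1]
  = (7223/707)    [QR: both ≡ 3 mod 4, sign flips]
  = (153/707)    [7223 ≡ 153 mod 707]
  = (707/153)    [QR: 153 ≡ 1 mod 4, sign kept]
  = (95/153)    [707 ≡ 95 mod 153]
  = (153/95)    [QR: 153 ≡ 1 mod 4, sign kept]
  = (58/95)    [153 ≡ 58 mod 95]
  = (29/95)    [95 ≡ 7 mod 8 ⇒ (2/95) = +1]
  = (95/29)    [QR: 29 ≡ 1 mod 4, sign kept]
  = (8/29)    [95 ≡ 8 mod 29]
  = -(1/29)    [29 ≡ 5 mod 8 ⇒ (2/29)^3 = -1]
  = -1    [(1/29) = 1]
Second factor (13521/10051):
(13521/10051)
  = (3470/10051)    [13521 ≡ 3470 mod 10051]
  = -(1735/10051)    [10051 ≡ 3 mod 8 ⇒ (2/10051) = -1]
  = (10051/1735)    [QR: both ≡ 3 mod 4, sign flips]
  = (1376/1735)    [10051 ≡ 1376 mod 1735]
  = (43/1735)    [1735 ≡ 7 mod 8 ⇒ (2/1735)^5 = +1]
  = -(1735/43)    [QR: both ≡ 3 mod 4, sign flips]
  = -(15/43)    [1735 ≡ 15 mod 43]
  = (43/15)    [QR: both ≡ 3 mod 4, sign flips]
  = (13/15)    [43 ≡ 13 mod 15]
  = (15/13)    [QR: 13 ≡ 1 mod 4, sign kept]
  = (2/13)    [15 ≡ 2 mod 13]
  = -(1/13)    [13 ≡ 5 mod 8 ⇒ (2/13) = -1]
  = -1    [(1/13) = 1]
Product: (-1)·(-1) = 1.

1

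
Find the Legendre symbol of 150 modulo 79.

-1

Reduce the numerator: 150 ≡ 71 (mod 79), so (150/79) = (71/79).
Both 71 ≡ 3 and 79 ≡ 3 (mod 4), so reciprocity gives (71/79) = -(79/71). Reduce: 79 ≡ 8 (mod 71). Now have -(8/71).
Factor out 2: 8 = 2^3. Since 71 ≡ 7 (mod 8), (2/71) = +1, and (2/71)^3 = +1. Now have -(1/71).
(1/71) = 1. Collecting the sign factors: -1.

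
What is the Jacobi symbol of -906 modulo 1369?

Reduce the numerator: -906 ≡ 463 (mod 1369), so (-906/1369) = (463/1369).
1369 ≡ 1 (mod 4), so quadratic reciprocity gives (463/1369) = (1369/463). Reduce: 1369 ≡ 443 (mod 463). Now have (443/463).
Both 443 ≡ 3 and 463 ≡ 3 (mod 4), so reciprocity gives (443/463) = -(463/443). Reduce: 463 ≡ 20 (mod 443). Now have -(20/443).
Factor out 2: 20 = 2^2·5. Since 443 ≡ 3 (mod 8), (2/443) = -1, and (2/443)^2 = +1. Now have -(5/443).
5 ≡ 1 (mod 4), so quadratic reciprocity gives (5/443) = (443/5). Reduce: 443 ≡ 3 (mod 5). Now have -(3/5).
5 ≡ 1 (mod 4), so quadratic reciprocity gives (3/5) = (5/3). Reduce: 5 ≡ 2 (mod 3). Now have -(2/3).
Factor out 2: 2 = 2. Since 3 ≡ 3 (mod 8), (2/3) = -1. Now have (1/3).
(1/3) = 1. Collecting the sign factors: 1.

1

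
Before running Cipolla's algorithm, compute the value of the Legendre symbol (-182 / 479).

(-182 / 479)
  = (297 / 479)    [-182 ≡ 297 mod 479]
  = (479 / 297)    [QR: 297 ≡ 1 mod 4, sign kept]
  = (182 / 297)    [479 ≡ 182 mod 297]
  = (91 / 297)    [297 ≡ 1 mod 8 ⇒ (2 / 297) = +1]
  = (297 / 91)    [QR: 297 ≡ 1 mod 4, sign kept]
  = (24 / 91)    [297 ≡ 24 mod 91]
  = -(3 / 91)    [91 ≡ 3 mod 8 ⇒ (2 / 91)^3 = -1]
  = (91 / 3)    [QR: both ≡ 3 mod 4, sign flips]
  = (1 / 3)    [91 ≡ 1 mod 3]
  = 1    [(1 / 3) = 1]

1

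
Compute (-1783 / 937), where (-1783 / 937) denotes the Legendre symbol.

Reduce the numerator: -1783 ≡ 91 (mod 937), so (-1783 / 937) = (91 / 937).
937 ≡ 1 (mod 4), so quadratic reciprocity gives (91 / 937) = (937 / 91). Reduce: 937 ≡ 27 (mod 91). Now have (27 / 91).
Both 27 ≡ 3 and 91 ≡ 3 (mod 4), so reciprocity gives (27 / 91) = -(91 / 27). Reduce: 91 ≡ 10 (mod 27). Now have -(10 / 27).
Factor out 2: 10 = 2·5. Since 27 ≡ 3 (mod 8), (2 / 27) = -1. Now have (5 / 27).
5 ≡ 1 (mod 4), so quadratic reciprocity gives (5 / 27) = (27 / 5). Reduce: 27 ≡ 2 (mod 5). Now have (2 / 5).
Factor out 2: 2 = 2. Since 5 ≡ 5 (mod 8), (2 / 5) = -1. Now have -(1 / 5).
(1 / 5) = 1. Collecting the sign factors: -1.

-1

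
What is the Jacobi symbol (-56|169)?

(-56|169)
  = (113|169)    [-56 ≡ 113 mod 169]
  = (169|113)    [QR: 113 ≡ 1 mod 4, sign kept]
  = (56|113)    [169 ≡ 56 mod 113]
  = (7|113)    [113 ≡ 1 mod 8 ⇒ (2|113)^3 = +1]
  = (113|7)    [QR: 113 ≡ 1 mod 4, sign kept]
  = (1|7)    [113 ≡ 1 mod 7]
  = 1    [(1|7) = 1]

1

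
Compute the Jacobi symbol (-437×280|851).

0

By multiplicativity, (-437·280|851) = (-437|851)·(280|851).
First factor (-437|851):
(-437|851)
  = (414|851)    [-437 ≡ 414 mod 851]
  = -(207|851)    [851 ≡ 3 mod 8 ⇒ (2|851) = -1]
  = (851|207)    [QR: both ≡ 3 mod 4, sign flips]
  = (23|207)    [851 ≡ 23 mod 207]
  = -(207|23)    [QR: both ≡ 3 mod 4, sign flips]
  = -(0|23)    [207 ≡ 0 mod 23]
  = 0    [numerator 0, gcd > 1]
Second factor (280|851):
(280|851)
  = -(35|851)    [851 ≡ 3 mod 8 ⇒ (2|851)^3 = -1]
  = (851|35)    [QR: both ≡ 3 mod 4, sign flips]
  = (11|35)    [851 ≡ 11 mod 35]
  = -(35|11)    [QR: both ≡ 3 mod 4, sign flips]
  = -(2|11)    [35 ≡ 2 mod 11]
  = (1|11)    [11 ≡ 3 mod 8 ⇒ (2|11) = -1]
  = 1    [(1|11) = 1]
Product: (0)·(1) = 0.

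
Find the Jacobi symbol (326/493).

(326/493)
  = -(163/493)    [493 ≡ 5 mod 8 ⇒ (2/493) = -1]
  = -(493/163)    [QR: 493 ≡ 1 mod 4, sign kept]
  = -(4/163)    [493 ≡ 4 mod 163]
  = -(1/163)    [163 ≡ 3 mod 8 ⇒ (2/163)^2 = +1]
  = -1    [(1/163) = 1]

-1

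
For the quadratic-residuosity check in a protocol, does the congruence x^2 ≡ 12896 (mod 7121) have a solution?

no

Reduce the numerator: 12896 ≡ 5775 (mod 7121), so (12896|7121) = (5775|7121).
7121 ≡ 1 (mod 4), so quadratic reciprocity gives (5775|7121) = (7121|5775). Reduce: 7121 ≡ 1346 (mod 5775). Now have (1346|5775).
Factor out 2: 1346 = 2·673. Since 5775 ≡ 7 (mod 8), (2|5775) = +1. Now have (673|5775).
673 ≡ 1 (mod 4), so quadratic reciprocity gives (673|5775) = (5775|673). Reduce: 5775 ≡ 391 (mod 673). Now have (391|673).
673 ≡ 1 (mod 4), so quadratic reciprocity gives (391|673) = (673|391). Reduce: 673 ≡ 282 (mod 391). Now have (282|391).
Factor out 2: 282 = 2·141. Since 391 ≡ 7 (mod 8), (2|391) = +1. Now have (141|391).
141 ≡ 1 (mod 4), so quadratic reciprocity gives (141|391) = (391|141). Reduce: 391 ≡ 109 (mod 141). Now have (109|141).
109 ≡ 1 (mod 4), so quadratic reciprocity gives (109|141) = (141|109). Reduce: 141 ≡ 32 (mod 109). Now have (32|109).
Factor out 2: 32 = 2^5. Since 109 ≡ 5 (mod 8), (2|109) = -1, and (2|109)^5 = -1. Now have -(1|109).
(1|109) = 1. Collecting the sign factors: -1.
(12896|7121) = -1, and 7121 is prime, so 12896 is not a quadratic residue mod 7121.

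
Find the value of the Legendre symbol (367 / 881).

-1

(367 / 881)
  = (881 / 367)    [QR: 881 ≡ 1 mod 4, sign kept]
  = (147 / 367)    [881 ≡ 147 mod 367]
  = -(367 / 147)    [QR: both ≡ 3 mod 4, sign flips]
  = -(73 / 147)    [367 ≡ 73 mod 147]
  = -(147 / 73)    [QR: 73 ≡ 1 mod 4, sign kept]
  = -(1 / 73)    [147 ≡ 1 mod 73]
  = -1    [(1 / 73) = 1]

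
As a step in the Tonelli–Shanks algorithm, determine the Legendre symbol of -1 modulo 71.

Pull out -1: (-1/71) = (-1/71)·(1/71). Since 71 ≡ 3 (mod 4), (-1/71) = -1. Now have -(1/71).
(1/71) = 1. Collecting the sign factors: -1.

-1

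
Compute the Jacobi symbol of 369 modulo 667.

(369/667)
  = (667/369)    [QR: 369 ≡ 1 mod 4, sign kept]
  = (298/369)    [667 ≡ 298 mod 369]
  = (149/369)    [369 ≡ 1 mod 8 ⇒ (2/369) = +1]
  = (369/149)    [QR: 149 ≡ 1 mod 4, sign kept]
  = (71/149)    [369 ≡ 71 mod 149]
  = (149/71)    [QR: 149 ≡ 1 mod 4, sign kept]
  = (7/71)    [149 ≡ 7 mod 71]
  = -(71/7)    [QR: both ≡ 3 mod 4, sign flips]
  = -(1/7)    [71 ≡ 1 mod 7]
  = -1    [(1/7) = 1]

-1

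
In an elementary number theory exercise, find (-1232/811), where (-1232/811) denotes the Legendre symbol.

Reduce the numerator: -1232 ≡ 390 (mod 811), so (-1232/811) = (390/811).
Factor out 2: 390 = 2·195. Since 811 ≡ 3 (mod 8), (2/811) = -1. Now have -(195/811).
Both 195 ≡ 3 and 811 ≡ 3 (mod 4), so reciprocity gives (195/811) = -(811/195). Reduce: 811 ≡ 31 (mod 195). Now have (31/195).
Both 31 ≡ 3 and 195 ≡ 3 (mod 4), so reciprocity gives (31/195) = -(195/31). Reduce: 195 ≡ 9 (mod 31). Now have -(9/31).
9 ≡ 1 (mod 4), so quadratic reciprocity gives (9/31) = (31/9). Reduce: 31 ≡ 4 (mod 9). Now have -(4/9).
Factor out 2: 4 = 2^2. Since 9 ≡ 1 (mod 8), (2/9) = +1, and (2/9)^2 = +1. Now have -(1/9).
(1/9) = 1. Collecting the sign factors: -1.

-1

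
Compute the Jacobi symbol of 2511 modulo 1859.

Reduce the numerator: 2511 ≡ 652 (mod 1859), so (2511/1859) = (652/1859).
Factor out 2: 652 = 2^2·163. Since 1859 ≡ 3 (mod 8), (2/1859) = -1, and (2/1859)^2 = +1. Now have (163/1859).
Both 163 ≡ 3 and 1859 ≡ 3 (mod 4), so reciprocity gives (163/1859) = -(1859/163). Reduce: 1859 ≡ 66 (mod 163). Now have -(66/163).
Factor out 2: 66 = 2·33. Since 163 ≡ 3 (mod 8), (2/163) = -1. Now have (33/163).
33 ≡ 1 (mod 4), so quadratic reciprocity gives (33/163) = (163/33). Reduce: 163 ≡ 31 (mod 33). Now have (31/33).
33 ≡ 1 (mod 4), so quadratic reciprocity gives (31/33) = (33/31). Reduce: 33 ≡ 2 (mod 31). Now have (2/31).
Factor out 2: 2 = 2. Since 31 ≡ 7 (mod 8), (2/31) = +1. Now have (1/31).
(1/31) = 1. Collecting the sign factors: 1.

1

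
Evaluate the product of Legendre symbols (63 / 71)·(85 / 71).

1

By multiplicativity, (63·85 / 71) = (63 / 71)·(85 / 71).
First factor (63 / 71):
(63 / 71)
  = -(71 / 63)    [QR: both ≡ 3 mod 4, sign flips]
  = -(8 / 63)    [71 ≡ 8 mod 63]
  = -(1 / 63)    [63 ≡ 7 mod 8 ⇒ (2 / 63)^3 = +1]
  = -1    [(1 / 63) = 1]
Second factor (85 / 71):
(85 / 71)
  = (14 / 71)    [85 ≡ 14 mod 71]
  = (7 / 71)    [71 ≡ 7 mod 8 ⇒ (2 / 71) = +1]
  = -(71 / 7)    [QR: both ≡ 3 mod 4, sign flips]
  = -(1 / 7)    [71 ≡ 1 mod 7]
  = -1    [(1 / 7) = 1]
Product: (-1)·(-1) = 1.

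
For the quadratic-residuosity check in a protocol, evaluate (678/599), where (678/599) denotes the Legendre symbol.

-1

Reduce the numerator: 678 ≡ 79 (mod 599), so (678/599) = (79/599).
Both 79 ≡ 3 and 599 ≡ 3 (mod 4), so reciprocity gives (79/599) = -(599/79). Reduce: 599 ≡ 46 (mod 79). Now have -(46/79).
Factor out 2: 46 = 2·23. Since 79 ≡ 7 (mod 8), (2/79) = +1. Now have -(23/79).
Both 23 ≡ 3 and 79 ≡ 3 (mod 4), so reciprocity gives (23/79) = -(79/23). Reduce: 79 ≡ 10 (mod 23). Now have (10/23).
Factor out 2: 10 = 2·5. Since 23 ≡ 7 (mod 8), (2/23) = +1. Now have (5/23).
5 ≡ 1 (mod 4), so quadratic reciprocity gives (5/23) = (23/5). Reduce: 23 ≡ 3 (mod 5). Now have (3/5).
5 ≡ 1 (mod 4), so quadratic reciprocity gives (3/5) = (5/3). Reduce: 5 ≡ 2 (mod 3). Now have (2/3).
Factor out 2: 2 = 2. Since 3 ≡ 3 (mod 8), (2/3) = -1. Now have -(1/3).
(1/3) = 1. Collecting the sign factors: -1.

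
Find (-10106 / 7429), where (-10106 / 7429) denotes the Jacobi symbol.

Pull out -1: (-10106 / 7429) = (-1 / 7429)·(10106 / 7429). Since 7429 ≡ 1 (mod 4), (-1 / 7429) = +1. Now have (10106 / 7429).
Reduce the numerator: 10106 ≡ 2677 (mod 7429), so (10106 / 7429) = (2677 / 7429).
2677 ≡ 1 (mod 4), so quadratic reciprocity gives (2677 / 7429) = (7429 / 2677). Reduce: 7429 ≡ 2075 (mod 2677). Now have (2075 / 2677).
2677 ≡ 1 (mod 4), so quadratic reciprocity gives (2075 / 2677) = (2677 / 2075). Reduce: 2677 ≡ 602 (mod 2075). Now have (602 / 2075).
Factor out 2: 602 = 2·301. Since 2075 ≡ 3 (mod 8), (2 / 2075) = -1. Now have -(301 / 2075).
301 ≡ 1 (mod 4), so quadratic reciprocity gives (301 / 2075) = (2075 / 301). Reduce: 2075 ≡ 269 (mod 301). Now have -(269 / 301).
269 ≡ 1 (mod 4), so quadratic reciprocity gives (269 / 301) = (301 / 269). Reduce: 301 ≡ 32 (mod 269). Now have -(32 / 269).
Factor out 2: 32 = 2^5. Since 269 ≡ 5 (mod 8), (2 / 269) = -1, and (2 / 269)^5 = -1. Now have (1 / 269).
(1 / 269) = 1. Collecting the sign factors: 1.

1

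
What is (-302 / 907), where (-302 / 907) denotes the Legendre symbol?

-1

(-302 / 907)
  = -(302 / 907)    [907 ≡ 3 mod 4 ⇒ (-1 / 907) = -1]
  = (151 / 907)    [907 ≡ 3 mod 8 ⇒ (2 / 907) = -1]
  = -(907 / 151)    [QR: both ≡ 3 mod 4, sign flips]
  = -(1 / 151)    [907 ≡ 1 mod 151]
  = -1    [(1 / 151) = 1]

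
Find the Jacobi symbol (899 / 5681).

-1

(899 / 5681)
  = (5681 / 899)    [QR: 5681 ≡ 1 mod 4, sign kept]
  = (287 / 899)    [5681 ≡ 287 mod 899]
  = -(899 / 287)    [QR: both ≡ 3 mod 4, sign flips]
  = -(38 / 287)    [899 ≡ 38 mod 287]
  = -(19 / 287)    [287 ≡ 7 mod 8 ⇒ (2 / 287) = +1]
  = (287 / 19)    [QR: both ≡ 3 mod 4, sign flips]
  = (2 / 19)    [287 ≡ 2 mod 19]
  = -(1 / 19)    [19 ≡ 3 mod 8 ⇒ (2 / 19) = -1]
  = -1    [(1 / 19) = 1]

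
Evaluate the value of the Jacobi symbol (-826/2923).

-1

(-826/2923)
  = (2097/2923)    [-826 ≡ 2097 mod 2923]
  = (2923/2097)    [QR: 2097 ≡ 1 mod 4, sign kept]
  = (826/2097)    [2923 ≡ 826 mod 2097]
  = (413/2097)    [2097 ≡ 1 mod 8 ⇒ (2/2097) = +1]
  = (2097/413)    [QR: 413 ≡ 1 mod 4, sign kept]
  = (32/413)    [2097 ≡ 32 mod 413]
  = -(1/413)    [413 ≡ 5 mod 8 ⇒ (2/413)^5 = -1]
  = -1    [(1/413) = 1]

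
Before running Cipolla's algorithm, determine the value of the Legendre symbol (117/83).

-1

(117/83)
  = (34/83)    [117 ≡ 34 mod 83]
  = -(17/83)    [83 ≡ 3 mod 8 ⇒ (2/83) = -1]
  = -(83/17)    [QR: 17 ≡ 1 mod 4, sign kept]
  = -(15/17)    [83 ≡ 15 mod 17]
  = -(17/15)    [QR: 17 ≡ 1 mod 4, sign kept]
  = -(2/15)    [17 ≡ 2 mod 15]
  = -(1/15)    [15 ≡ 7 mod 8 ⇒ (2/15) = +1]
  = -1    [(1/15) = 1]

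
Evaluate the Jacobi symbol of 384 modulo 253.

Reduce the numerator: 384 ≡ 131 (mod 253), so (384/253) = (131/253).
253 ≡ 1 (mod 4), so quadratic reciprocity gives (131/253) = (253/131). Reduce: 253 ≡ 122 (mod 131). Now have (122/131).
Factor out 2: 122 = 2·61. Since 131 ≡ 3 (mod 8), (2/131) = -1. Now have -(61/131).
61 ≡ 1 (mod 4), so quadratic reciprocity gives (61/131) = (131/61). Reduce: 131 ≡ 9 (mod 61). Now have -(9/61).
9 ≡ 1 (mod 4), so quadratic reciprocity gives (9/61) = (61/9). Reduce: 61 ≡ 7 (mod 9). Now have -(7/9).
9 ≡ 1 (mod 4), so quadratic reciprocity gives (7/9) = (9/7). Reduce: 9 ≡ 2 (mod 7). Now have -(2/7).
Factor out 2: 2 = 2. Since 7 ≡ 7 (mod 8), (2/7) = +1. Now have -(1/7).
(1/7) = 1. Collecting the sign factors: -1.

-1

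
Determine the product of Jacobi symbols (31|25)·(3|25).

1

By multiplicativity, (31·3|25) = (31|25)·(3|25).
First factor (31|25):
Reduce the numerator: 31 ≡ 6 (mod 25), so (31|25) = (6|25).
Factor out 2: 6 = 2·3. Since 25 ≡ 1 (mod 8), (2|25) = +1. Now have (3|25).
25 ≡ 1 (mod 4), so quadratic reciprocity gives (3|25) = (25|3). Reduce: 25 ≡ 1 (mod 3). Now have (1|3).
(1|3) = 1. Collecting the sign factors: 1.
Second factor (3|25):
25 ≡ 1 (mod 4), so quadratic reciprocity gives (3|25) = (25|3). Reduce: 25 ≡ 1 (mod 3). Now have (1|3).
(1|3) = 1. Collecting the sign factors: 1.
Product: (1)·(1) = 1.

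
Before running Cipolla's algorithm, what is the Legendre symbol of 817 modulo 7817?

1

(817|7817)
  = (7817|817)    [QR: 817 ≡ 1 mod 4, sign kept]
  = (464|817)    [7817 ≡ 464 mod 817]
  = (29|817)    [817 ≡ 1 mod 8 ⇒ (2|817)^4 = +1]
  = (817|29)    [QR: 29 ≡ 1 mod 4, sign kept]
  = (5|29)    [817 ≡ 5 mod 29]
  = (29|5)    [QR: 5 ≡ 1 mod 4, sign kept]
  = (4|5)    [29 ≡ 4 mod 5]
  = (1|5)    [5 ≡ 5 mod 8 ⇒ (2|5)^2 = +1]
  = 1    [(1|5) = 1]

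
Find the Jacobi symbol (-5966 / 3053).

-1

(-5966 / 3053)
  = (5966 / 3053)    [3053 ≡ 1 mod 4 ⇒ (-1 / 3053) = +1]
  = (2913 / 3053)    [5966 ≡ 2913 mod 3053]
  = (3053 / 2913)    [QR: 2913 ≡ 1 mod 4, sign kept]
  = (140 / 2913)    [3053 ≡ 140 mod 2913]
  = (35 / 2913)    [2913 ≡ 1 mod 8 ⇒ (2 / 2913)^2 = +1]
  = (2913 / 35)    [QR: 2913 ≡ 1 mod 4, sign kept]
  = (8 / 35)    [2913 ≡ 8 mod 35]
  = -(1 / 35)    [35 ≡ 3 mod 8 ⇒ (2 / 35)^3 = -1]
  = -1    [(1 / 35) = 1]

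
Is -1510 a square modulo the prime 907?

yes

(-1510|907)
  = (304|907)    [-1510 ≡ 304 mod 907]
  = (19|907)    [907 ≡ 3 mod 8 ⇒ (2|907)^4 = +1]
  = -(907|19)    [QR: both ≡ 3 mod 4, sign flips]
  = -(14|19)    [907 ≡ 14 mod 19]
  = (7|19)    [19 ≡ 3 mod 8 ⇒ (2|19) = -1]
  = -(19|7)    [QR: both ≡ 3 mod 4, sign flips]
  = -(5|7)    [19 ≡ 5 mod 7]
  = -(7|5)    [QR: 5 ≡ 1 mod 4, sign kept]
  = -(2|5)    [7 ≡ 2 mod 5]
  = (1|5)    [5 ≡ 5 mod 8 ⇒ (2|5) = -1]
  = 1    [(1|5) = 1]
The Legendre symbol is 1, so x^2 ≡ -1510 (mod 907) has solution.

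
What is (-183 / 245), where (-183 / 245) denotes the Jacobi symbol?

-1

(-183 / 245)
  = (62 / 245)    [-183 ≡ 62 mod 245]
  = -(31 / 245)    [245 ≡ 5 mod 8 ⇒ (2 / 245) = -1]
  = -(245 / 31)    [QR: 245 ≡ 1 mod 4, sign kept]
  = -(28 / 31)    [245 ≡ 28 mod 31]
  = -(7 / 31)    [31 ≡ 7 mod 8 ⇒ (2 / 31)^2 = +1]
  = (31 / 7)    [QR: both ≡ 3 mod 4, sign flips]
  = (3 / 7)    [31 ≡ 3 mod 7]
  = -(7 / 3)    [QR: both ≡ 3 mod 4, sign flips]
  = -(1 / 3)    [7 ≡ 1 mod 3]
  = -1    [(1 / 3) = 1]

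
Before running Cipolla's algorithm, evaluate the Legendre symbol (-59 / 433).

Pull out -1: (-59 / 433) = (-1 / 433)·(59 / 433). Since 433 ≡ 1 (mod 4), (-1 / 433) = +1. Now have (59 / 433).
433 ≡ 1 (mod 4), so quadratic reciprocity gives (59 / 433) = (433 / 59). Reduce: 433 ≡ 20 (mod 59). Now have (20 / 59).
Factor out 2: 20 = 2^2·5. Since 59 ≡ 3 (mod 8), (2 / 59) = -1, and (2 / 59)^2 = +1. Now have (5 / 59).
5 ≡ 1 (mod 4), so quadratic reciprocity gives (5 / 59) = (59 / 5). Reduce: 59 ≡ 4 (mod 5). Now have (4 / 5).
Factor out 2: 4 = 2^2. Since 5 ≡ 5 (mod 8), (2 / 5) = -1, and (2 / 5)^2 = +1. Now have (1 / 5).
(1 / 5) = 1. Collecting the sign factors: 1.

1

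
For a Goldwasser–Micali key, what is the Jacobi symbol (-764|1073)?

1

Reduce the numerator: -764 ≡ 309 (mod 1073), so (-764|1073) = (309|1073).
309 ≡ 1 (mod 4), so quadratic reciprocity gives (309|1073) = (1073|309). Reduce: 1073 ≡ 146 (mod 309). Now have (146|309).
Factor out 2: 146 = 2·73. Since 309 ≡ 5 (mod 8), (2|309) = -1. Now have -(73|309).
73 ≡ 1 (mod 4), so quadratic reciprocity gives (73|309) = (309|73). Reduce: 309 ≡ 17 (mod 73). Now have -(17|73).
17 ≡ 1 (mod 4), so quadratic reciprocity gives (17|73) = (73|17). Reduce: 73 ≡ 5 (mod 17). Now have -(5|17).
5 ≡ 1 (mod 4), so quadratic reciprocity gives (5|17) = (17|5). Reduce: 17 ≡ 2 (mod 5). Now have -(2|5).
Factor out 2: 2 = 2. Since 5 ≡ 5 (mod 8), (2|5) = -1. Now have (1|5).
(1|5) = 1. Collecting the sign factors: 1.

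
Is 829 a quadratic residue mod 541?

Reduce the numerator: 829 ≡ 288 (mod 541), so (829|541) = (288|541).
Factor out 2: 288 = 2^5·9. Since 541 ≡ 5 (mod 8), (2|541) = -1, and (2|541)^5 = -1. Now have -(9|541).
9 ≡ 1 (mod 4), so quadratic reciprocity gives (9|541) = (541|9). Reduce: 541 ≡ 1 (mod 9). Now have -(1|9).
(1|9) = 1. Collecting the sign factors: -1.
The Legendre symbol is -1, so x^2 ≡ 829 (mod 541) has no solution.

no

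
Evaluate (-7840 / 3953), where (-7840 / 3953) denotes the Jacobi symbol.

-1

Reduce the numerator: -7840 ≡ 66 (mod 3953), so (-7840 / 3953) = (66 / 3953).
Factor out 2: 66 = 2·33. Since 3953 ≡ 1 (mod 8), (2 / 3953) = +1. Now have (33 / 3953).
33 ≡ 1 (mod 4), so quadratic reciprocity gives (33 / 3953) = (3953 / 33). Reduce: 3953 ≡ 26 (mod 33). Now have (26 / 33).
Factor out 2: 26 = 2·13. Since 33 ≡ 1 (mod 8), (2 / 33) = +1. Now have (13 / 33).
13 ≡ 1 (mod 4), so quadratic reciprocity gives (13 / 33) = (33 / 13). Reduce: 33 ≡ 7 (mod 13). Now have (7 / 13).
13 ≡ 1 (mod 4), so quadratic reciprocity gives (7 / 13) = (13 / 7). Reduce: 13 ≡ 6 (mod 7). Now have (6 / 7).
Factor out 2: 6 = 2·3. Since 7 ≡ 7 (mod 8), (2 / 7) = +1. Now have (3 / 7).
Both 3 ≡ 3 and 7 ≡ 3 (mod 4), so reciprocity gives (3 / 7) = -(7 / 3). Reduce: 7 ≡ 1 (mod 3). Now have -(1 / 3).
(1 / 3) = 1. Collecting the sign factors: -1.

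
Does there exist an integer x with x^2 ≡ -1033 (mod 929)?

no

(-1033|929)
  = (825|929)    [-1033 ≡ 825 mod 929]
  = (929|825)    [QR: 825 ≡ 1 mod 4, sign kept]
  = (104|825)    [929 ≡ 104 mod 825]
  = (13|825)    [825 ≡ 1 mod 8 ⇒ (2|825)^3 = +1]
  = (825|13)    [QR: 13 ≡ 1 mod 4, sign kept]
  = (6|13)    [825 ≡ 6 mod 13]
  = -(3|13)    [13 ≡ 5 mod 8 ⇒ (2|13) = -1]
  = -(13|3)    [QR: 13 ≡ 1 mod 4, sign kept]
  = -(1|3)    [13 ≡ 1 mod 3]
  = -1    [(1|3) = 1]
The Legendre symbol is -1, so x^2 ≡ -1033 (mod 929) has no solution.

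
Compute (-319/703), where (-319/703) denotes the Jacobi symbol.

-1

(-319/703)
  = (384/703)    [-319 ≡ 384 mod 703]
  = (3/703)    [703 ≡ 7 mod 8 ⇒ (2/703)^7 = +1]
  = -(703/3)    [QR: both ≡ 3 mod 4, sign flips]
  = -(1/3)    [703 ≡ 1 mod 3]
  = -1    [(1/3) = 1]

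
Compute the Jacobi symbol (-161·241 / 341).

1

By multiplicativity, (-161·241 / 341) = (-161 / 341)·(241 / 341).
First factor (-161 / 341):
(-161 / 341)
  = (161 / 341)    [341 ≡ 1 mod 4 ⇒ (-1 / 341) = +1]
  = (341 / 161)    [QR: 161 ≡ 1 mod 4, sign kept]
  = (19 / 161)    [341 ≡ 19 mod 161]
  = (161 / 19)    [QR: 161 ≡ 1 mod 4, sign kept]
  = (9 / 19)    [161 ≡ 9 mod 19]
  = (19 / 9)    [QR: 9 ≡ 1 mod 4, sign kept]
  = (1 / 9)    [19 ≡ 1 mod 9]
  = 1    [(1 / 9) = 1]
Second factor (241 / 341):
(241 / 341)
  = (341 / 241)    [QR: 241 ≡ 1 mod 4, sign kept]
  = (100 / 241)    [341 ≡ 100 mod 241]
  = (25 / 241)    [241 ≡ 1 mod 8 ⇒ (2 / 241)^2 = +1]
  = (241 / 25)    [QR: 25 ≡ 1 mod 4, sign kept]
  = (16 / 25)    [241 ≡ 16 mod 25]
  = (1 / 25)    [25 ≡ 1 mod 8 ⇒ (2 / 25)^4 = +1]
  = 1    [(1 / 25) = 1]
Product: (1)·(1) = 1.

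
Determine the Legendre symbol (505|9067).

-1

505 ≡ 1 (mod 4), so quadratic reciprocity gives (505|9067) = (9067|505). Reduce: 9067 ≡ 482 (mod 505). Now have (482|505).
Factor out 2: 482 = 2·241. Since 505 ≡ 1 (mod 8), (2|505) = +1. Now have (241|505).
241 ≡ 1 (mod 4), so quadratic reciprocity gives (241|505) = (505|241). Reduce: 505 ≡ 23 (mod 241). Now have (23|241).
241 ≡ 1 (mod 4), so quadratic reciprocity gives (23|241) = (241|23). Reduce: 241 ≡ 11 (mod 23). Now have (11|23).
Both 11 ≡ 3 and 23 ≡ 3 (mod 4), so reciprocity gives (11|23) = -(23|11). Reduce: 23 ≡ 1 (mod 11). Now have -(1|11).
(1|11) = 1. Collecting the sign factors: -1.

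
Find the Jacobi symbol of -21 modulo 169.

1

Pull out -1: (-21|169) = (-1|169)·(21|169). Since 169 ≡ 1 (mod 4), (-1|169) = +1. Now have (21|169).
21 ≡ 1 (mod 4), so quadratic reciprocity gives (21|169) = (169|21). Reduce: 169 ≡ 1 (mod 21). Now have (1|21).
(1|21) = 1. Collecting the sign factors: 1.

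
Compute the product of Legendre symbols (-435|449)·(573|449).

-1

By multiplicativity, (-435·573|449) = (-435|449)·(573|449).
First factor (-435|449):
Reduce the numerator: -435 ≡ 14 (mod 449), so (-435|449) = (14|449).
Factor out 2: 14 = 2·7. Since 449 ≡ 1 (mod 8), (2|449) = +1. Now have (7|449).
449 ≡ 1 (mod 4), so quadratic reciprocity gives (7|449) = (449|7). Reduce: 449 ≡ 1 (mod 7). Now have (1|7).
(1|7) = 1. Collecting the sign factors: 1.
Second factor (573|449):
Reduce the numerator: 573 ≡ 124 (mod 449), so (573|449) = (124|449).
Factor out 2: 124 = 2^2·31. Since 449 ≡ 1 (mod 8), (2|449) = +1, and (2|449)^2 = +1. Now have (31|449).
449 ≡ 1 (mod 4), so quadratic reciprocity gives (31|449) = (449|31). Reduce: 449 ≡ 15 (mod 31). Now have (15|31).
Both 15 ≡ 3 and 31 ≡ 3 (mod 4), so reciprocity gives (15|31) = -(31|15). Reduce: 31 ≡ 1 (mod 15). Now have -(1|15).
(1|15) = 1. Collecting the sign factors: -1.
Product: (1)·(-1) = -1.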